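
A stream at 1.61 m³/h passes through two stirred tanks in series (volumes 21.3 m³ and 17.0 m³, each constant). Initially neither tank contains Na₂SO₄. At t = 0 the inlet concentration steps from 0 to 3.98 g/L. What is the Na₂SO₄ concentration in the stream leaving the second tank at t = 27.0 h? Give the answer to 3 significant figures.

2.64 g/L

Time constants: τᵢ = Vᵢ/Q for each well-mixed tank.
τ₁ = 21.3/1.61 = 13.230 h; τ₂ = 17.0/1.61 = 10.559 h.
Tank 1: C₁ = C_in(1 − e^(−t/τ₁)). Tank 2 (τ₁ ≠ τ₂): C₂ = C_in[1 − (τ₁ e^(−t/τ₁) − τ₂ e^(−t/τ₂))/(τ₁ − τ₂)].
At t = 27.0: e^(−t/τ₁) = 0.12992, e^(−t/τ₂) = 0.077532.
C₂ = 3.98·[1 − (13.230·0.12992 − 10.559·0.077532)/(2.6708)] = 3.98·0.66297 = 2.6386 g/L.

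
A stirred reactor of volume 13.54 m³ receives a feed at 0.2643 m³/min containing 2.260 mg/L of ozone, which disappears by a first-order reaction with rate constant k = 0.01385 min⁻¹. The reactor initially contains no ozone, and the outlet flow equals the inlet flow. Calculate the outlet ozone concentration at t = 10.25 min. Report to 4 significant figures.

Accumulation = in − out − consumed: V dC/dt = Q C_in − Q C − k V C.
dC/dt = (Q/V) C_in − (Q/V + k) C; effective rate a = Q/V + k = 0.0195199 + 0.01385 = 0.0333699 min⁻¹.
C_ss = Q C_in/(Q + kV) = 1.32200 mg/L; C(t) = C_ss + (C₀ − C_ss) e^(−a t).
C(10.25) = 1.32200 + (-1.32200)·e^(−0.0333699·10.25) = 1.32200 + (-1.32200)·0.710318 = 0.382959 mg/L.

0.3830 mg/L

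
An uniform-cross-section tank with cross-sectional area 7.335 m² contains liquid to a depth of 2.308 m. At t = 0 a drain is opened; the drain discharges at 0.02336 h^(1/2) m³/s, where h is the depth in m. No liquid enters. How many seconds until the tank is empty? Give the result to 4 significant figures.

With no inflow, A dh/dt = −0.02336 √h.
Separate and integrate: 2(√h − √h₀) = −(0.02336/A) t.
Tank is empty when √h = 0: t_empty = 2A√h₀/0.02336.
t_empty = 2·7.335·√2.308/0.02336 = 14.6700·1.51921/0.02336 = 954.059 s.

954.1 s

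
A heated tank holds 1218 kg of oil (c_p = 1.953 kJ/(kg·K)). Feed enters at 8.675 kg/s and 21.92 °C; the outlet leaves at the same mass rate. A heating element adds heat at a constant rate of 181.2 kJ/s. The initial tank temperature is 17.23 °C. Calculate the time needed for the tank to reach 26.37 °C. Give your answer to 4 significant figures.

126.6 s

M c_p dT/dt = ṁ c_p (T_in − T) + Q̇.
τ = M/ṁ = 140.403 s; T_ss = T_in + Q̇/(ṁ c_p) = 32.6151 °C.
T(t) = T_ss + (T₀ − T_ss) e^(−t/τ). Set T = 26.37:
e^(−t/τ) = (26.37 − 32.6151)/(17.23 − 32.6151) = 0.405920
t = −140.403 · ln(0.405920) = 126.588 s.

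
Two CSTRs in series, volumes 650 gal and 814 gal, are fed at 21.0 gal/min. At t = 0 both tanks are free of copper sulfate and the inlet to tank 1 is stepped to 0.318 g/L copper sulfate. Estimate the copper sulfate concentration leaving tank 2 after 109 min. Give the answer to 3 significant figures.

Time constants: τᵢ = Vᵢ/Q for each well-mixed tank.
τ₁ = 650/21.0 = 30.952 min; τ₂ = 814/21.0 = 38.762 min.
Tank 1: C₁ = C_in(1 − e^(−t/τ₁)). Tank 2 (τ₁ ≠ τ₂): C₂ = C_in[1 − (τ₁ e^(−t/τ₁) − τ₂ e^(−t/τ₂))/(τ₁ − τ₂)].
At t = 109: e^(−t/τ₁) = 0.029554, e^(−t/τ₂) = 0.060082.
C₂ = 0.318·[1 − (30.952·0.029554 − 38.762·0.060082)/(-7.8095)] = 0.318·0.81892 = 0.26042 g/L.

0.260 g/L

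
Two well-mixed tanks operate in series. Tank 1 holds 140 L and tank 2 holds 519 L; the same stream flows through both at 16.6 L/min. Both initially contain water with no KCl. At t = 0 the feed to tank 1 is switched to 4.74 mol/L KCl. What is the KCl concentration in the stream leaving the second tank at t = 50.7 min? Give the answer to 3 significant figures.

Species balance on tank i: dCᵢ/dt = (Cᵢ₋₁ − Cᵢ)/τᵢ with τᵢ = Vᵢ/Q.
τ₁ = 140/16.6 = 8.4337 min; τ₂ = 519/16.6 = 31.265 min.
Tank 1: C₁ = C_in(1 − e^(−t/τ₁)). Tank 2 (τ₁ ≠ τ₂): C₂ = C_in[1 − (τ₁ e^(−t/τ₁) − τ₂ e^(−t/τ₂))/(τ₁ − τ₂)].
At t = 50.7: e^(−t/τ₁) = 0.0024502, e^(−t/τ₂) = 0.19758.
C₂ = 4.74·[1 − (8.4337·0.0024502 − 31.265·0.19758)/(-22.831)] = 4.74·0.73034 = 3.4618 mol/L.

3.46 mol/L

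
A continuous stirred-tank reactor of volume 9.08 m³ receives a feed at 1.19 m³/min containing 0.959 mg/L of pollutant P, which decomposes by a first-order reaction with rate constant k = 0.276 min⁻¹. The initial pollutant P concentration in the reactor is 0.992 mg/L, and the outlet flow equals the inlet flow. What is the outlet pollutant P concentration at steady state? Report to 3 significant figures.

Accumulation = in − out − consumed: V dC/dt = Q C_in − Q C − k V C.
At steady state: 0 = Q C_in − (Q + kV) C_ss, so C_ss = Q C_in/(Q + kV).
C_ss = 1.19·0.959/(1.19 + 0.276·9.08) = 1.1412/3.6961 = 0.30876 mg/L.

0.309 mg/L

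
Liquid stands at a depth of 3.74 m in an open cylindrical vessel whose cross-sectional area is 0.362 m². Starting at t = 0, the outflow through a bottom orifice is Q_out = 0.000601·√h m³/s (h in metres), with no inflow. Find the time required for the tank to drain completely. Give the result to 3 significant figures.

2330 s

A dh/dt = −Q_out = −0.000601 √h.
This is separable: 2 d(√h)/dt = −0.000601/A, so √h = √h₀ − (0.000601/(2A)) t.
Set h = 0: 2√h₀ = (0.000601/A) t_empty ⇒ t_empty = 2A√h₀/0.000601.
t_empty = 2·0.362·√3.74/0.000601 = 0.72400·1.9339/0.000601 = 2329.7 s.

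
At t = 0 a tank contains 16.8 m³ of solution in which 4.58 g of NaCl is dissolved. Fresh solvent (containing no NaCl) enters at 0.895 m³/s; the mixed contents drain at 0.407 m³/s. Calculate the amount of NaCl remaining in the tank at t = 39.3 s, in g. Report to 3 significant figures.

Total volume: dV/dt = Q_in − Q_out = 0.48800 m³/s, so V(t) = 16.8 + 0.48800 t and V(39.3) = 35.978 m³.
Solute balance: dm/dt = 0 − Q_out C = −Q_out m/V(t).
dm/m = −Q_out dt/(V₀ + 0.48800 t); integrating gives ln(m/m₀) = −(Q_out/(Q_in−Q_out)) ln(V/V₀).
m = m₀ (V₀/V)^(Q_out/(Q_in−Q_out)) = 4.58 × (16.8/35.978)^(0.83402) = 2.4268 g.

2.43 g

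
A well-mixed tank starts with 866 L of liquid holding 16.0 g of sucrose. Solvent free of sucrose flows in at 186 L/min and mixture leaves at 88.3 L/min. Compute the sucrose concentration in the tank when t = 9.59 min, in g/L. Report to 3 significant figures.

0.00457 g/L

Let m(t) be the amount of sucrose. Volume: V(t) = V₀ + (Q_in − Q_out) t = 866 + 97.700 t; V(9.59) = 1802.9 L.
Solute balance: dm/dt = 0 − Q_out C = −Q_out m/V(t).
Separate: dm/m = −Q_out dt/V(t) ⇒ ln(m/m₀) = −(Q_out/(Q_in−Q_out)) ln(V/V₀).
m = m₀ (V₀/V)^(Q_out/(Q_in−Q_out)) = 16.0 × (866/1802.9)^(0.90379) = 8.2470 g.
C = m/V = 8.2470/1802.9 = 0.0045742 g/L.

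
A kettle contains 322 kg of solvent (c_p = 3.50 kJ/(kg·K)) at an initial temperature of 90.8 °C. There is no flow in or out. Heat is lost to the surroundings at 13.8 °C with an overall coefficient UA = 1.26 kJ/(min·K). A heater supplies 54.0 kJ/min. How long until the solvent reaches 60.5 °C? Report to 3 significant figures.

1950 min

Lumped-capacitance energy balance: M c_p dT/dt = UA(T_amb − T) + Q̇.
τ = M c_p/UA = 894.44 min; T_ss = T_amb + Q̇/UA = 13.8 + 54.0/1.26 = 56.657 °C.
T(t) = T_ss + (T₀ − T_ss)e^(−t/τ); set T = 60.5:
t = −τ ln[(T − T_ss)/(T₀ − T_ss)] = −894.44 · ln(0.11255) = 1953.8 min.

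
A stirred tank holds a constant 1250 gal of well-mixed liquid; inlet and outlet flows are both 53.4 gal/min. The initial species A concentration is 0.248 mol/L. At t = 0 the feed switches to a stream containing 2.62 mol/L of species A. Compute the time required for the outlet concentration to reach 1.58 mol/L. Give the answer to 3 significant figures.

19.3 min

Species balance: V dC/dt = Q(C_in − C) ⇒ τ = V/Q = 23.408 min.
C(t) = C_in + (C₀ − C_in) e^(−t/τ). Set C = 1.58 and solve for t:
e^(−t/τ) = (C − C_in)/(C₀ − C_in) = (1.58 − 2.62)/(0.248 − 2.62) = 0.43845
t = −τ ln(…) = 23.408 × 0.82451 = 19.300 min.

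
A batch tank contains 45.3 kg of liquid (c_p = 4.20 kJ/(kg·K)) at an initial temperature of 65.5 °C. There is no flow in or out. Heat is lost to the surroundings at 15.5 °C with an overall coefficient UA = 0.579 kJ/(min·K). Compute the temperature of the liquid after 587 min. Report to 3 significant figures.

Energy balance: M c_p dT/dt = −UA(T − T_amb).
dT/dt = (T_ss − T)/τ with T_ss = T_amb = 15.500 °C, τ = M c_p/UA = 45.3·4.20/0.579 = 328.60 min.
Solution: T(t) = T_ss + (T₀ − T_ss) e^(−t/τ).
T(587) = 15.500 + (50.000)·0.16757 = 23.878 °C.

23.9 °C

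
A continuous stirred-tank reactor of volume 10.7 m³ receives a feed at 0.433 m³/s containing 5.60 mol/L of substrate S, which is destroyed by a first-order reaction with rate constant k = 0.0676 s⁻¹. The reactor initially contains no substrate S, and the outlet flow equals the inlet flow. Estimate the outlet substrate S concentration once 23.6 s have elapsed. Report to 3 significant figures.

1.93 mol/L

Species balance: V dC/dt = Q C_in − Q C − k V C.
dC/dt = (Q/V) C_in − (Q/V + k) C; effective rate a = Q/V + k = 0.040467 + 0.0676 = 0.10807 s⁻¹.
C_ss = Q C_in/(Q + kV) = 2.0970 mol/L; C(t) = C_ss + (C₀ − C_ss) e^(−a t).
C(23.6) = 2.0970 + (-2.0970)·e^(−0.10807·23.6) = 2.0970 + (-2.0970)·0.078051 = 1.9333 mol/L.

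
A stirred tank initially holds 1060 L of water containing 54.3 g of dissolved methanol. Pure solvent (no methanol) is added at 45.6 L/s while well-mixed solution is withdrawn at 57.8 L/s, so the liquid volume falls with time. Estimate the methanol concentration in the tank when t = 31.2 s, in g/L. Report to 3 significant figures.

Total volume: dV/dt = Q_in − Q_out = -12.200 L/s, so V(t) = 1060 − 12.200 t and V(31.2) = 679.36 L.
No methanol enters, so dm/dt = −Q_out · (m/V).
Separate: dm/m = −Q_out dt/V(t) ⇒ ln(m/m₀) = −(Q_out/(Q_in−Q_out)) ln(V/V₀).
m = m₀ (V₀/V)^(Q_out/(Q_in−Q_out)) = 54.3 × (1060/679.36)^(-4.7377) = 6.5985 g.
C = m/V = 6.5985/679.36 = 0.0097129 g/L.

0.00971 g/L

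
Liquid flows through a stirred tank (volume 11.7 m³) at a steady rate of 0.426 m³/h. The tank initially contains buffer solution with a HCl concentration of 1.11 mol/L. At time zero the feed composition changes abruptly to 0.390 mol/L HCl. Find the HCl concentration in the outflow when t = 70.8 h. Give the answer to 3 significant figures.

Accumulation = in − out for the solute gives V dC/dt = Q(C_in − C).
Rewrite as dC/dt + C/τ = C_in/τ, τ = V/Q = 27.465 h.
This is linear first-order; C(t) = C_in + (C₀ − C_in) e^(−t/τ).
C(70.8) = 0.390 + (1.11 − 0.390)·e^(−70.8/27.465) = 0.390 + (0.72000)·0.075937 = 0.44467 mol/L.

0.445 mol/L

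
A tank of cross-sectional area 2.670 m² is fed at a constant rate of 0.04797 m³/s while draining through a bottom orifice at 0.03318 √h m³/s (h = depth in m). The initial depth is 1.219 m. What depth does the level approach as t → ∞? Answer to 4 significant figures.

2.090 m

Unsteady balance on liquid volume: A dh/dt = Q_in − 0.03318 √h. At steady state dh/dt = 0:
Q_in = 0.03318 √h_ss ⇒ √h_ss = 0.04797/0.03318 = 1.44575.
h_ss = 1.44575² = 2.09019 m. (Since h₀ = 1.219 m < h_ss, the level will rise toward this value.)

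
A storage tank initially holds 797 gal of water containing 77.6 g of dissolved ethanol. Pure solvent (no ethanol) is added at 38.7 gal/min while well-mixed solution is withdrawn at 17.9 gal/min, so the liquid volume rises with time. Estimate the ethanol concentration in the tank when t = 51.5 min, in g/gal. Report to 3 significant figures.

Total volume: dV/dt = Q_in − Q_out = 20.800 gal/min, so V(t) = 797 + 20.800 t and V(51.5) = 1868.2 gal.
Solute balance: dm/dt = 0 − Q_out C = −Q_out m/V(t).
dm/m = −Q_out dt/(V₀ + 20.800 t); integrating gives ln(m/m₀) = −(Q_out/(Q_in−Q_out)) ln(V/V₀).
m = m₀ (V₀/V)^(Q_out/(Q_in−Q_out)) = 77.6 × (797/1868.2)^(0.86058) = 37.280 g.
C = m/V = 37.280/1868.2 = 0.019955 g/gal.

0.0200 g/gal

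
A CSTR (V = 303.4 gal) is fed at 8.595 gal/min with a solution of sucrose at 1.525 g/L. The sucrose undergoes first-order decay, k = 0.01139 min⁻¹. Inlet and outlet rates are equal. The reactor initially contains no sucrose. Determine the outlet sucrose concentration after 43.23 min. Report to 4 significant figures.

0.8923 g/L

V dC/dt = Q(C_in − C) − k V C.
dC/dt = (Q/V) C_in − (Q/V + k) C; effective rate a = Q/V + k = 0.0283289 + 0.01139 = 0.0397189 min⁻¹.
C_ss = Q C_in/(Q + kV) = 1.08768 g/L; C(t) = C_ss + (C₀ − C_ss) e^(−a t).
C(43.23) = 1.08768 + (-1.08768)·e^(−0.0397189·43.23) = 1.08768 + (-1.08768)·0.179595 = 0.892341 g/L.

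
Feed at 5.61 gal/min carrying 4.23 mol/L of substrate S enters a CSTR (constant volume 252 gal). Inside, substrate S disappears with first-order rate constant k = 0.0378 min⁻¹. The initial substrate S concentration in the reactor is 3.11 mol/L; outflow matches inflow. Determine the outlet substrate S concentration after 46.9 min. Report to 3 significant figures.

Species balance: V dC/dt = Q C_in − Q C − k V C.
This is linear with rate a = Q/V + k = 0.060062 min⁻¹.
C_ss = Q C_in/(Q + kV) = 1.5678 mol/L; C(t) = C_ss + (C₀ − C_ss) e^(−a t).
C(46.9) = 1.5678 + (1.5422)·e^(−0.060062·46.9) = 1.5678 + (1.5422)·0.059791 = 1.6601 mol/L.

1.66 mol/L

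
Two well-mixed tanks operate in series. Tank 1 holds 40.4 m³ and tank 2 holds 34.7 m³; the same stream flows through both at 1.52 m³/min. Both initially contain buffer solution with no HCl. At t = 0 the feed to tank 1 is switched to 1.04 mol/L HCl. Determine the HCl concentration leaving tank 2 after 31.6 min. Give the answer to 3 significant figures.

Time constants: τᵢ = Vᵢ/Q for each well-mixed tank.
τ₁ = 40.4/1.52 = 26.579 min; τ₂ = 34.7/1.52 = 22.829 min.
Tank 1: C₁ = C_in(1 − e^(−t/τ₁)). Tank 2 (τ₁ ≠ τ₂): C₂ = C_in[1 − (τ₁ e^(−t/τ₁) − τ₂ e^(−t/τ₂))/(τ₁ − τ₂)].
At t = 31.6: e^(−t/τ₁) = 0.30455, e^(−t/τ₂) = 0.25052.
C₂ = 1.04·[1 − (26.579·0.30455 − 22.829·0.25052)/(3.7500)] = 1.04·0.36652 = 0.38119 mol/L.

0.381 mol/L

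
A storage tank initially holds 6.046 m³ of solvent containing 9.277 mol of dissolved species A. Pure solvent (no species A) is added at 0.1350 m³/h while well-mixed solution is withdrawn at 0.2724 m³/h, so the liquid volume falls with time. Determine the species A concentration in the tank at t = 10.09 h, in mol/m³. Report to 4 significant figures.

Let m(t) be the amount of species A. Volume: V(t) = V₀ + (Q_in − Q_out) t = 6.046 − 0.137400 t; V(10.09) = 4.65963 m³.
No species A enters, so dm/dt = −Q_out · (m/V).
Separate: dm/m = −Q_out dt/V(t) ⇒ ln(m/m₀) = −(Q_out/(Q_in−Q_out)) ln(V/V₀).
m = m₀ (V₀/V)^(Q_out/(Q_in−Q_out)) = 9.277 × (6.046/4.65963)^(-1.98253) = 5.53542 mol.
C = m/V = 5.53542/4.65963 = 1.18795 mol/m³.

1.188 mol/m³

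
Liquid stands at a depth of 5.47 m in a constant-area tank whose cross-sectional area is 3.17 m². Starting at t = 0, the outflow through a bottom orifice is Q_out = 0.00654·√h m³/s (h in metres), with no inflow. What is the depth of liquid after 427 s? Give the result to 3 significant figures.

3.60 m

A dh/dt = −Q_out = −0.00654 √h.
∫ h^(−1/2) dh = −(0.00654/A) ∫ dt, giving 2√h = 2√h₀ − (0.00654/A) t.
√h = √5.47 − 0.00654·427/(2·3.17) = 2.3388 − 0.44047 = 1.8983.
h = 1.8983² = 3.6037 m.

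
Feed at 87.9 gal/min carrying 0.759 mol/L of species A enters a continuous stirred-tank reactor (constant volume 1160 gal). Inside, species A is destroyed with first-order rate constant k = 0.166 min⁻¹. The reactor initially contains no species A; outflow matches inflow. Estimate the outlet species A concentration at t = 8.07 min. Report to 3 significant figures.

V dC/dt = Q(C_in − C) − k V C.
This is linear with rate a = Q/V + k = 0.24178 min⁻¹.
C_ss = Q C_in/(Q + kV) = 0.23788 mol/L; C(t) = C_ss + (C₀ − C_ss) e^(−a t).
C(8.07) = 0.23788 + (-0.23788)·e^(−0.24178·8.07) = 0.23788 + (-0.23788)·0.14211 = 0.20407 mol/L.

0.204 mol/L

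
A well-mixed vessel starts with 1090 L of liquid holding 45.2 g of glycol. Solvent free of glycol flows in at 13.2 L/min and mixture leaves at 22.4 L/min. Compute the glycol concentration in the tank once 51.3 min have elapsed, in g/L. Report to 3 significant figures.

Let m(t) be the amount of glycol. Volume: V(t) = V₀ + (Q_in − Q_out) t = 1090 − 9.2000 t; V(51.3) = 618.04 L.
Solute balance: dm/dt = 0 − Q_out C = −Q_out m/V(t).
Separate: dm/m = −Q_out dt/V(t) ⇒ ln(m/m₀) = −(Q_out/(Q_in−Q_out)) ln(V/V₀).
m = m₀ (V₀/V)^(Q_out/(Q_in−Q_out)) = 45.2 × (1090/618.04)^(-2.4348) = 11.355 g.
C = m/V = 11.355/618.04 = 0.018372 g/L.

0.0184 g/L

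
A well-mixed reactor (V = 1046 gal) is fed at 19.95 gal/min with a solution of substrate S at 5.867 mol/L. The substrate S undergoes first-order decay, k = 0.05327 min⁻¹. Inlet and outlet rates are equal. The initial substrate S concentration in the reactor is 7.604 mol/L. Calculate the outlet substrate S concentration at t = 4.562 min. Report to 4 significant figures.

V dC/dt = Q(C_in − C) − k V C.
dC/dt = (Q/V) C_in − (Q/V + k) C; effective rate a = Q/V + k = 0.0190727 + 0.05327 = 0.0723427 min⁻¹.
C_ss = Q C_in/(Q + kV) = 1.54680 mol/L; C(t) = C_ss + (C₀ − C_ss) e^(−a t).
C(4.562) = 1.54680 + (6.05720)·e^(−0.0723427·4.562) = 1.54680 + (6.05720)·0.718904 = 5.90135 mol/L.

5.901 mol/L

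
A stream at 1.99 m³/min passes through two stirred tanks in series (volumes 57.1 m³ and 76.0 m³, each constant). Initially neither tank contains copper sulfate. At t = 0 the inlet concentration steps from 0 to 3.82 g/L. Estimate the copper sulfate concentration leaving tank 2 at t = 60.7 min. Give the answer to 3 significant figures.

2.08 g/L

Each tank obeys Vᵢ dCᵢ/dt = Q(Cᵢ₋₁ − Cᵢ), so τᵢ = Vᵢ/Q.
τ₁ = 57.1/1.99 = 28.693 min; τ₂ = 76.0/1.99 = 38.191 min.
Solving the cascade with C₁(0)=C₂(0)=0 gives C₂(t) = C_in[1 − (τ₁ e^(−t/τ₁) − τ₂ e^(−t/τ₂))/(τ₁ − τ₂)].
At t = 60.7: e^(−t/τ₁) = 0.12058, e^(−t/τ₂) = 0.20405.
C₂ = 3.82·[1 − (28.693·0.12058 − 38.191·0.20405)/(-9.4975)] = 3.82·0.54376 = 2.0772 g/L.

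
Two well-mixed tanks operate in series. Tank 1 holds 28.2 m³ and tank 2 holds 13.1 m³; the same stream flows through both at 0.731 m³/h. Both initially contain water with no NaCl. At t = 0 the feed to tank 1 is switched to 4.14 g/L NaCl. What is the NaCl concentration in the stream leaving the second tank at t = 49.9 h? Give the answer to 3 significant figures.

Species balance on tank i: dCᵢ/dt = (Cᵢ₋₁ − Cᵢ)/τᵢ with τᵢ = Vᵢ/Q.
τ₁ = 28.2/0.731 = 38.577 h; τ₂ = 13.1/0.731 = 17.921 h.
Solving the cascade with C₁(0)=C₂(0)=0 gives C₂(t) = C_in[1 − (τ₁ e^(−t/τ₁) − τ₂ e^(−t/τ₂))/(τ₁ − τ₂)].
At t = 49.9: e^(−t/τ₁) = 0.27431, e^(−t/τ₂) = 0.061760.
C₂ = 4.14·[1 − (38.577·0.27431 − 17.921·0.061760)/(20.657)] = 4.14·0.54130 = 2.2410 g/L.

2.24 g/L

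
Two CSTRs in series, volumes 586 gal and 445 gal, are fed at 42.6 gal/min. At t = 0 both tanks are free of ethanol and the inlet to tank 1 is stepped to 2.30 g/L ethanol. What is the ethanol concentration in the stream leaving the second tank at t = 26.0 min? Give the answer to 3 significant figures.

Time constants: τᵢ = Vᵢ/Q for each well-mixed tank.
τ₁ = 586/42.6 = 13.756 min; τ₂ = 445/42.6 = 10.446 min.
Tank 1: C₁ = C_in(1 − e^(−t/τ₁)). Tank 2 (τ₁ ≠ τ₂): C₂ = C_in[1 − (τ₁ e^(−t/τ₁) − τ₂ e^(−t/τ₂))/(τ₁ − τ₂)].
At t = 26.0: e^(−t/τ₁) = 0.15106, e^(−t/τ₂) = 0.082994.
C₂ = 2.30·[1 − (13.756·0.15106 − 10.446·0.082994)/(3.3099)] = 2.30·0.63414 = 1.4585 g/L.

1.46 g/L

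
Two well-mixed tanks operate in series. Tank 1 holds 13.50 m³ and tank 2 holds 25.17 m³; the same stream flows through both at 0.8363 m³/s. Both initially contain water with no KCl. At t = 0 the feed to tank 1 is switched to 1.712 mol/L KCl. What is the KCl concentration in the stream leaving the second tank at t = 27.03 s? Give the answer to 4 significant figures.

0.5791 mol/L

Each tank obeys Vᵢ dCᵢ/dt = Q(Cᵢ₋₁ − Cᵢ), so τᵢ = Vᵢ/Q.
τ₁ = 13.50/0.8363 = 16.1425 s; τ₂ = 25.17/0.8363 = 30.0969 s.
Solving the cascade with C₁(0)=C₂(0)=0 gives C₂(t) = C_in[1 − (τ₁ e^(−t/τ₁) − τ₂ e^(−t/τ₂))/(τ₁ − τ₂)].
At t = 27.03: e^(−t/τ₁) = 0.187410, e^(−t/τ₂) = 0.407343.
C₂ = 1.712·[1 − (16.1425·0.187410 − 30.0969·0.407343)/(-13.9543)] = 1.712·0.338236 = 0.579060 mol/L.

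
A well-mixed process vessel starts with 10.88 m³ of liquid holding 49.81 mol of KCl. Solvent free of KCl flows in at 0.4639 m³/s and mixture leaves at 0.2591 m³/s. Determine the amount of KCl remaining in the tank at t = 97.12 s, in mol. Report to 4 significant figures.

13.37 mol

Total volume: dV/dt = Q_in − Q_out = 0.204800 m³/s, so V(t) = 10.88 + 0.204800 t and V(97.12) = 30.7702 m³.
Species balance (pure solvent in): dm/dt = −Q_out · m/V(t).
dm/m = −Q_out dt/(V₀ + 0.204800 t); integrating gives ln(m/m₀) = −(Q_out/(Q_in−Q_out)) ln(V/V₀).
m = m₀ (V₀/V)^(Q_out/(Q_in−Q_out)) = 49.81 × (10.88/30.7702)^(1.26514) = 13.3692 mol.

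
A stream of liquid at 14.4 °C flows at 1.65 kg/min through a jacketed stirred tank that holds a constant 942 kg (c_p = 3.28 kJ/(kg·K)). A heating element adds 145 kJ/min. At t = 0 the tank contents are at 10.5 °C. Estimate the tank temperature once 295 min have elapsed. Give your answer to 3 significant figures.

Unsteady energy balance on the tank contents: M c_p dT/dt = ṁ c_p (T_in − T) + 145.
Rearrange: dT/dt = (T_ss − T)/τ with τ = M/ṁ = 570.91 min and T_ss = T_in + Q̇/(ṁ c_p) = 41.192 °C.
T approaches T_ss exponentially: T(t) = T_ss + (T₀ − T_ss) e^(−t/τ).
T(295) = 41.192 + (-30.692)·e^(−295/570.91) = 41.192 + (-30.692)·0.59647 = 22.885 °C.

22.9 °C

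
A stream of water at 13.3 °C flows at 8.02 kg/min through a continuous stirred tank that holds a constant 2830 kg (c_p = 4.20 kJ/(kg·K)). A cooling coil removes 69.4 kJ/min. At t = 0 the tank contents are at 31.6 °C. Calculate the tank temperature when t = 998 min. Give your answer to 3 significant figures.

12.4 °C

M c_p dT/dt = ṁ c_p (T_in − T) − Q̇.
τ = M/ṁ = 352.87 min; T_ss = T_in − Q̇/(ṁ c_p) = 13.3 − 69.4/(8.02·4.20) = 11.240 °C.
Solution: T(t) = T_ss + (T₀ − T_ss) e^(−t/τ).
T(998) = 11.240 + (20.360)·e^(−998/352.87) = 11.240 + (20.360)·0.059116 = 12.443 °C.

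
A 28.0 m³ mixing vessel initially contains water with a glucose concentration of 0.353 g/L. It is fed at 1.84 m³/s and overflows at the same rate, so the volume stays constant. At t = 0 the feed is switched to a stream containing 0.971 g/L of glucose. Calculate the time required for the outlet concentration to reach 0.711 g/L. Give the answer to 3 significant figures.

13.2 s

Unsteady species balance (constant V, well mixed): V dC/dt = Q(C_in − C), so τ = V/Q = 15.217 s.
C(t) = C_in + (C₀ − C_in) e^(−t/τ). Set C = 0.711 and solve for t:
e^(−t/τ) = (C − C_in)/(C₀ − C_in) = (0.711 − 0.971)/(0.353 − 0.971) = 0.42071
t = −τ ln(…) = 15.217 × 0.86581 = 13.175 s.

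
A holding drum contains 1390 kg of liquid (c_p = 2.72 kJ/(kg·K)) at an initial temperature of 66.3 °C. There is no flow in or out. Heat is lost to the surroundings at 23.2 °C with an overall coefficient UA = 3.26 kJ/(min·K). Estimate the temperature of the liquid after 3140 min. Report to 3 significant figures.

Lumped-capacitance energy balance: M c_p dT/dt = UA(T_amb − T).
dT/dt = (T_ss − T)/τ with T_ss = T_amb = 23.200 °C, τ = M c_p/UA = 1390·2.72/3.26 = 1159.8 min.
Solution: T(t) = T_ss + (T₀ − T_ss) e^(−t/τ).
T(3140) = 23.200 + (43.100)·0.066705 = 26.075 °C.

26.1 °C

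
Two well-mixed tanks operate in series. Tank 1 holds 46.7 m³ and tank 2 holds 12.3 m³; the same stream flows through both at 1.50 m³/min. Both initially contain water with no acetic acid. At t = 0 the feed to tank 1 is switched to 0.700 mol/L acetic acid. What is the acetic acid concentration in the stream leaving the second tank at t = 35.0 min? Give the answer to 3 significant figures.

0.395 mol/L

Species balance on tank i: dCᵢ/dt = (Cᵢ₋₁ − Cᵢ)/τᵢ with τᵢ = Vᵢ/Q.
τ₁ = 46.7/1.50 = 31.133 min; τ₂ = 12.3/1.50 = 8.2000 min.
Tank 1: C₁ = C_in(1 − e^(−t/τ₁)). Tank 2 (τ₁ ≠ τ₂): C₂ = C_in[1 − (τ₁ e^(−t/τ₁) − τ₂ e^(−t/τ₂))/(τ₁ − τ₂)].
At t = 35.0: e^(−t/τ₁) = 0.32491, e^(−t/τ₂) = 0.014006.
C₂ = 0.700·[1 − (31.133·0.32491 − 8.2000·0.014006)/(22.933)] = 0.700·0.56392 = 0.39474 mol/L.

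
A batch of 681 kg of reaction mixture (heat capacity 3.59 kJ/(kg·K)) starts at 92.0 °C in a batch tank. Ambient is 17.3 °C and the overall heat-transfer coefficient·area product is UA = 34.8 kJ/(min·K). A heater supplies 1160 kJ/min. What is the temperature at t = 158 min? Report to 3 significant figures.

55.0 °C

Lumped-capacitance energy balance: M c_p dT/dt = UA(T_amb − T) + Q̇.
dT/dt = (T_ss − T)/τ with T_ss = T_amb + Q̇/UA = 17.3 + 1160/34.8 = 50.633 °C, τ = M c_p/UA = 681·3.59/34.8 = 70.253 min.
T approaches T_ss exponentially: T(t) = T_ss + (T₀ − T_ss) e^(−t/τ).
T(158) = 50.633 + (41.367)·0.10550 = 54.998 °C.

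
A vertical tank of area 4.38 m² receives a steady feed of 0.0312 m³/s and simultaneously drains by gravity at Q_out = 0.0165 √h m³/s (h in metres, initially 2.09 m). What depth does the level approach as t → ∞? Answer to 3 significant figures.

Unsteady balance on liquid volume: A dh/dt = Q_in − 0.0165 √h. At steady state dh/dt = 0:
Q_in = 0.0165 √h_ss ⇒ √h_ss = 0.0312/0.0165 = 1.8909.
h_ss = 1.8909² = 3.5755 m. (Since h₀ = 2.09 m < h_ss, the level will rise toward this value.)

3.58 m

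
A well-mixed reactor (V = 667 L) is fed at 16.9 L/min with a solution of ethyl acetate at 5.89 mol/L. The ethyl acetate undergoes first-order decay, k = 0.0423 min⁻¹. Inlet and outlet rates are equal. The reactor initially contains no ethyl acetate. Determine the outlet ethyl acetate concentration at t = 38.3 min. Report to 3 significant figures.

2.04 mol/L

Accumulation = in − out − consumed: V dC/dt = Q C_in − Q C − k V C.
dC/dt = (Q/V) C_in − (Q/V + k) C; effective rate a = Q/V + k = 0.025337 + 0.0423 = 0.067637 min⁻¹.
C_ss = Q C_in/(Q + kV) = 2.2064 mol/L; C(t) = C_ss + (C₀ − C_ss) e^(−a t).
C(38.3) = 2.2064 + (-2.2064)·e^(−0.067637·38.3) = 2.2064 + (-2.2064)·0.074982 = 2.0410 mol/L.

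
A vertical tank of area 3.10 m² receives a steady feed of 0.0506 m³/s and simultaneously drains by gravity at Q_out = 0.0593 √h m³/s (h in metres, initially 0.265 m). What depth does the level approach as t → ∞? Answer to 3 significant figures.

0.728 m

A dh/dt = Q_in − 0.0593 √h. Steady state requires inflow = outflow:
Q_in = 0.0593 √h_ss ⇒ √h_ss = 0.0506/0.0593 = 0.85329.
h_ss = 0.85329² = 0.72810 m. (Since h₀ = 0.265 m < h_ss, the level will rise toward this value.)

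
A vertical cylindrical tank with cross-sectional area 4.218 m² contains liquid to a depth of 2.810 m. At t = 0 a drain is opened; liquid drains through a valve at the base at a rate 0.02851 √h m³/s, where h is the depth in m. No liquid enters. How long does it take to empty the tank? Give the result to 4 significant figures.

Unsteady balance on liquid volume: A dh/dt = −0.02851 √h.
Separate and integrate: 2(√h − √h₀) = −(0.02851/A) t.
Tank is empty when √h = 0: t_empty = 2A√h₀/0.02851.
t_empty = 2·4.218·√2.810/0.02851 = 8.43600·1.67631/0.02851 = 496.012 s.

496.0 s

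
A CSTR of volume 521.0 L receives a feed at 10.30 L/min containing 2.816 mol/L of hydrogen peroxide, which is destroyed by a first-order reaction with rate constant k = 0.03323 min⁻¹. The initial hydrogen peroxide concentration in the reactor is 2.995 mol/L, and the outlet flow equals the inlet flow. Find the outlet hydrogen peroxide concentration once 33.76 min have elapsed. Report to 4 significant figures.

1.375 mol/L

Accumulation = in − out − consumed: V dC/dt = Q C_in − Q C − k V C.
dC/dt = (Q/V) C_in − (Q/V + k) C; effective rate a = Q/V + k = 0.0197697 + 0.03323 = 0.0529997 min⁻¹.
C_ss = Q C_in/(Q + kV) = 1.05041 mol/L; C(t) = C_ss + (C₀ − C_ss) e^(−a t).
C(33.76) = 1.05041 + (1.94459)·e^(−0.0529997·33.76) = 1.05041 + (1.94459)·0.167082 = 1.37532 mol/L.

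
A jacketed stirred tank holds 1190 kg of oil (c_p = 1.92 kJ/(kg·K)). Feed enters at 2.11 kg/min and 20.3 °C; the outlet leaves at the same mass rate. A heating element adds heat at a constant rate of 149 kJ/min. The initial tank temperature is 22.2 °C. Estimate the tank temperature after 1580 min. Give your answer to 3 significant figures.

55.0 °C

Heat balance on the well-mixed liquid: M c_p dT/dt = ṁ c_p (T_in − T) + 149.
τ = M/ṁ = 563.98 min; T_ss = T_in + Q̇/(ṁ c_p) = 20.3 + 149/(2.11·1.92) = 57.079 °C.
T approaches T_ss exponentially: T(t) = T_ss + (T₀ − T_ss) e^(−t/τ).
T(1580) = 57.079 + (-34.879)·e^(−1580/563.98) = 57.079 + (-34.879)·0.060718 = 54.961 °C.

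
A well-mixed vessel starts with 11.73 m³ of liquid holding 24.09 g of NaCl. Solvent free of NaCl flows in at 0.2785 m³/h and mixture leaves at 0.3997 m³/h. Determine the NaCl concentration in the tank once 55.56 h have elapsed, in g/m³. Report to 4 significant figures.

0.2889 g/m³

Let m(t) be the amount of NaCl. Volume: V(t) = V₀ + (Q_in − Q_out) t = 11.73 − 0.121200 t; V(55.56) = 4.99613 m³.
No NaCl enters, so dm/dt = −Q_out · (m/V).
Separate: dm/m = −Q_out dt/V(t) ⇒ ln(m/m₀) = −(Q_out/(Q_in−Q_out)) ln(V/V₀).
m = m₀ (V₀/V)^(Q_out/(Q_in−Q_out)) = 24.09 × (11.73/4.99613)^(-3.29785) = 1.44357 g.
C = m/V = 1.44357/4.99613 = 0.288939 g/m³.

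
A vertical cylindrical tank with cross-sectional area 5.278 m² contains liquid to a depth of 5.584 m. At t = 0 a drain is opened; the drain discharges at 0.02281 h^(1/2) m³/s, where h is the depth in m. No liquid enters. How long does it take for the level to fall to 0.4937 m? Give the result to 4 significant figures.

Mass balance (ρ constant): A dh/dt = −0.02281 √h.
Separate and integrate: 2(√h − √h₀) = −(0.02281/A) t.
t = 2A(√h₀ − √h)/0.02281 = 2·5.278·(√5.584 − √0.4937)/0.02281
  = 10.5560 × (2.36305 − 0.702638) / 0.02281 = 768.404 s.

768.4 s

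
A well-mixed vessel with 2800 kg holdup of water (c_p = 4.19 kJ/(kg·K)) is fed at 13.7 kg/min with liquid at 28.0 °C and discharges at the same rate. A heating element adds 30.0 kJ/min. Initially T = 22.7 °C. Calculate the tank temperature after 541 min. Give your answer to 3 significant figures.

28.1 °C

Energy balance: M c_p dT/dt = ṁ c_p (T_in − T) + 30.0.
τ = M/ṁ = 204.38 min; T_ss = T_in + Q̇/(ṁ c_p) = 28.0 + 30.0/(13.7·4.19) = 28.523 °C.
T approaches T_ss exponentially: T(t) = T_ss + (T₀ − T_ss) e^(−t/τ).
T(541) = 28.523 + (-5.8226)·e^(−541/204.38) = 28.523 + (-5.8226)·0.070861 = 28.110 °C.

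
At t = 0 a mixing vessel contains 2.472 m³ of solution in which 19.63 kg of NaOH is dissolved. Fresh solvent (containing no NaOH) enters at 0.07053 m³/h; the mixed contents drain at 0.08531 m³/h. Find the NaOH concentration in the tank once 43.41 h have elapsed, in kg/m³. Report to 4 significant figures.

1.893 kg/m³

Let m(t) be the amount of NaOH. Volume: V(t) = V₀ + (Q_in − Q_out) t = 2.472 − 0.0147800 t; V(43.41) = 1.83040 m³.
No NaOH enters, so dm/dt = −Q_out · (m/V).
dm/m = −Q_out dt/(V₀ − 0.0147800 t); integrating gives ln(m/m₀) = −(Q_out/(Q_in−Q_out)) ln(V/V₀).
m = m₀ (V₀/V)^(Q_out/(Q_in−Q_out)) = 19.63 × (2.472/1.83040)^(-5.77199) = 3.46467 kg.
C = m/V = 3.46467/1.83040 = 1.89285 kg/m³.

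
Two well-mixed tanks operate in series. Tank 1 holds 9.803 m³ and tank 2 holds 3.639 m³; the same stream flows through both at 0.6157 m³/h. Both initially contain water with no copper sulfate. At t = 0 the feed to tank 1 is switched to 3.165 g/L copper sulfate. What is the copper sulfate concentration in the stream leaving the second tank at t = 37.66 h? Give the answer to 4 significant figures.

2.695 g/L

Species balance on tank i: dCᵢ/dt = (Cᵢ₋₁ − Cᵢ)/τᵢ with τᵢ = Vᵢ/Q.
τ₁ = 9.803/0.6157 = 15.9217 h; τ₂ = 3.639/0.6157 = 5.91035 h.
Solving the cascade with C₁(0)=C₂(0)=0 gives C₂(t) = C_in[1 − (τ₁ e^(−t/τ₁) − τ₂ e^(−t/τ₂))/(τ₁ − τ₂)].
At t = 37.66: e^(−t/τ₁) = 0.0939190, e^(−t/τ₂) = 0.00170895.
C₂ = 3.165·[1 − (15.9217·0.0939190 − 5.91035·0.00170895)/(10.0114)] = 3.165·0.851644 = 2.69545 g/L.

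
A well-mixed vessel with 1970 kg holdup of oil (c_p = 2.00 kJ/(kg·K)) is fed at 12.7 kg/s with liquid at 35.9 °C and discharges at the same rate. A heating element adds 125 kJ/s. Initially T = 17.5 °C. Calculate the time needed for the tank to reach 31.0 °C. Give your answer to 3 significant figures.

134 s

M c_p dT/dt = ṁ c_p (T_in − T) + Q̇.
τ = M/ṁ = 155.12 s; T_ss = T_in + Q̇/(ṁ c_p) = 40.821 °C.
T(t) = T_ss + (T₀ − T_ss) e^(−t/τ). Set T = 31.0:
e^(−t/τ) = (31.0 − 40.821)/(17.5 − 40.821) = 0.42113
t = −155.12 · ln(0.42113) = 134.15 s.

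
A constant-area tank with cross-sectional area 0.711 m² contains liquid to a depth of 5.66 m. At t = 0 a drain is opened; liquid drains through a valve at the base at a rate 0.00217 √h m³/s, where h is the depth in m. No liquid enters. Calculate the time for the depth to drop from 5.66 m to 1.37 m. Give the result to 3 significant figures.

792 s

A dh/dt = −Q_out = −0.00217 √h.
Separate and integrate: 2(√h − √h₀) = −(0.00217/A) t.
t = 2A(√h₀ − √h)/0.00217 = 2·0.711·(√5.66 − √1.37)/0.00217
  = 1.4220 × (2.3791 − 1.1705) / 0.00217 = 792.00 s.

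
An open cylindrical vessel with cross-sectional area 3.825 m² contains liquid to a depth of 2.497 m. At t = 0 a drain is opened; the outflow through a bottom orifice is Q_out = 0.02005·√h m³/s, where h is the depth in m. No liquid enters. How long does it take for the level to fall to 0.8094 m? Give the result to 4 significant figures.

259.7 s

A dh/dt = −Q_out = −0.02005 √h.
Separate and integrate: 2(√h − √h₀) = −(0.02005/A) t.
t = 2A(√h₀ − √h)/0.02005 = 2·3.825·(√2.497 − √0.8094)/0.02005
  = 7.65000 × (1.58019 − 0.899667) / 0.02005 = 259.651 s.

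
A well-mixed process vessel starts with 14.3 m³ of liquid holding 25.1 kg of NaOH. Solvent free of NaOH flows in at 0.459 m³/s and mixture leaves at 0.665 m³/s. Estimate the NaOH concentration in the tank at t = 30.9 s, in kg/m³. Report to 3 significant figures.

0.472 kg/m³

Let m(t) be the amount of NaOH. Volume: V(t) = V₀ + (Q_in − Q_out) t = 14.3 − 0.20600 t; V(30.9) = 7.9346 m³.
Species balance (pure solvent in): dm/dt = −Q_out · m/V(t).
dm/m = −Q_out dt/(V₀ − 0.20600 t); integrating gives ln(m/m₀) = −(Q_out/(Q_in−Q_out)) ln(V/V₀).
m = m₀ (V₀/V)^(Q_out/(Q_in−Q_out)) = 25.1 × (14.3/7.9346)^(-3.2282) = 3.7487 kg.
C = m/V = 3.7487/7.9346 = 0.47244 kg/m³.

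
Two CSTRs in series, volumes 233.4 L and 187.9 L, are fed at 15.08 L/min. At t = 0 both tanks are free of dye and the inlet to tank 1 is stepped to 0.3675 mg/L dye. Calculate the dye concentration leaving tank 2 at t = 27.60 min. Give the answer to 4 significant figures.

0.2163 mg/L

Time constants: τᵢ = Vᵢ/Q for each well-mixed tank.
τ₁ = 233.4/15.08 = 15.4775 min; τ₂ = 187.9/15.08 = 12.4602 min.
Solving the cascade with C₁(0)=C₂(0)=0 gives C₂(t) = C_in[1 − (τ₁ e^(−t/τ₁) − τ₂ e^(−t/τ₂))/(τ₁ − τ₂)].
At t = 27.60: e^(−t/τ₁) = 0.168093, e^(−t/τ₂) = 0.109148.
C₂ = 0.3675·[1 − (15.4775·0.168093 − 12.4602·0.109148)/(3.01724)] = 0.3675·0.588485 = 0.216268 mg/L.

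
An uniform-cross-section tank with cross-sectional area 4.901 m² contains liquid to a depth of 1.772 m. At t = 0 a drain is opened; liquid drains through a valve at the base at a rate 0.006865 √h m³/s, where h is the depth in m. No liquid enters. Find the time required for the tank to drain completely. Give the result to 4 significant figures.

Volume balance on the tank: A dh/dt = −0.006865 √h.
This is separable: 2 d(√h)/dt = −0.006865/A, so √h = √h₀ − (0.006865/(2A)) t.
Set h = 0: 2√h₀ = (0.006865/A) t_empty ⇒ t_empty = 2A√h₀/0.006865.
t_empty = 2·4.901·√1.772/0.006865 = 9.80200·1.33116/0.006865 = 1900.67 s.

1901 s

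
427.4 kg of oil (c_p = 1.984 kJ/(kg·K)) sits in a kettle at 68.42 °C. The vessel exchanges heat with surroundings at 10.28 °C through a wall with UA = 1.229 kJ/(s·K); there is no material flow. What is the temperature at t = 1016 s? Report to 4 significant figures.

23.61 °C

Lumped-capacitance energy balance: M c_p dT/dt = UA(T_amb − T).
dT/dt = (T_ss − T)/τ with T_ss = T_amb = 10.2800 °C, τ = M c_p/UA = 427.4·1.984/1.229 = 689.961 s.
Solution: T(t) = T_ss + (T₀ − T_ss) e^(−t/τ).
T(1016) = 10.2800 + (58.1400)·0.229340 = 23.6139 °C.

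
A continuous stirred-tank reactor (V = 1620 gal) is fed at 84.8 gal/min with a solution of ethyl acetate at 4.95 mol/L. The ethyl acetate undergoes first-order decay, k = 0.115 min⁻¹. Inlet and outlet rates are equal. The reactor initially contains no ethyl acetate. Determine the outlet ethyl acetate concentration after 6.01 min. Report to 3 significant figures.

V dC/dt = Q(C_in − C) − k V C.
dC/dt = (Q/V) C_in − (Q/V + k) C; effective rate a = Q/V + k = 0.052346 + 0.115 = 0.16735 min⁻¹.
C_ss = Q C_in/(Q + kV) = 1.5484 mol/L; C(t) = C_ss + (C₀ − C_ss) e^(−a t).
C(6.01) = 1.5484 + (-1.5484)·e^(−0.16735·6.01) = 1.5484 + (-1.5484)·0.36577 = 0.98201 mol/L.

0.982 mol/L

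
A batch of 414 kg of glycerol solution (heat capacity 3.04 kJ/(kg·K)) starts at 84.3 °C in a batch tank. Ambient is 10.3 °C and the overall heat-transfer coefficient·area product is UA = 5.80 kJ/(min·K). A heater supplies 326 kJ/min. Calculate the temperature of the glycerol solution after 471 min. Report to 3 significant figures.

Unsteady energy balance on the tank contents: M c_p dT/dt = −UA(T − T_amb) + Q̇.
dT/dt = (T_ss − T)/τ with T_ss = T_amb + Q̇/UA = 10.3 + 326/5.80 = 66.507 °C, τ = M c_p/UA = 414·3.04/5.80 = 216.99 min.
Solution: T(t) = T_ss + (T₀ − T_ss) e^(−t/τ).
T(471) = 66.507 + (17.793)·0.11411 = 68.537 °C.

68.5 °C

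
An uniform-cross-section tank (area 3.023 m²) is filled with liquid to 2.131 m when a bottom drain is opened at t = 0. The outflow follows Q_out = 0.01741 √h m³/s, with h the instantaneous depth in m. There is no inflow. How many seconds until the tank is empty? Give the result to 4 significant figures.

Mass balance (ρ constant): A dh/dt = −0.01741 √h.
∫ h^(−1/2) dh = −(0.01741/A) ∫ dt, giving 2√h = 2√h₀ − (0.01741/A) t.
Tank is empty when √h = 0: t_empty = 2A√h₀/0.01741.
t_empty = 2·3.023·√2.131/0.01741 = 6.04600·1.45979/0.01741 = 506.945 s.

506.9 s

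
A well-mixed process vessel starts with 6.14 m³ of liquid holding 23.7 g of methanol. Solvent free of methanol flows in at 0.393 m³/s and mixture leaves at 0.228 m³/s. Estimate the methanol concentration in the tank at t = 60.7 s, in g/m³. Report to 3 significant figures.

0.385 g/m³

Let m(t) be the amount of methanol. Volume: V(t) = V₀ + (Q_in − Q_out) t = 6.14 + 0.16500 t; V(60.7) = 16.155 m³.
Solute balance: dm/dt = 0 − Q_out C = −Q_out m/V(t).
Separate: dm/m = −Q_out dt/V(t) ⇒ ln(m/m₀) = −(Q_out/(Q_in−Q_out)) ln(V/V₀).
m = m₀ (V₀/V)^(Q_out/(Q_in−Q_out)) = 23.7 × (6.14/16.155)^(1.3818) = 6.2255 g.
C = m/V = 6.2255/16.155 = 0.38535 g/m³.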